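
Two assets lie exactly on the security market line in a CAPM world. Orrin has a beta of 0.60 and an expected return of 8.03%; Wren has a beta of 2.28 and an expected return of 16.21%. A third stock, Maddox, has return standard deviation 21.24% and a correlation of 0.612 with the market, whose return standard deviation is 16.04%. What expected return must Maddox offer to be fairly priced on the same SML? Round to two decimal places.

9.05%

MRP = (16.21% − 8.03%) / (2.28 − 0.60) = 4.8690%
R_f = 8.03% − 0.60 × 4.8690% = 5.1086%
β_Maddox = ρ·σ_i/σ_m = 0.612 × 21.24 / 16.04 = 0.8104
E(R_Maddox) = R_f + β × MRP = 5.1086% + 0.8104 × 4.8690% = 9.05%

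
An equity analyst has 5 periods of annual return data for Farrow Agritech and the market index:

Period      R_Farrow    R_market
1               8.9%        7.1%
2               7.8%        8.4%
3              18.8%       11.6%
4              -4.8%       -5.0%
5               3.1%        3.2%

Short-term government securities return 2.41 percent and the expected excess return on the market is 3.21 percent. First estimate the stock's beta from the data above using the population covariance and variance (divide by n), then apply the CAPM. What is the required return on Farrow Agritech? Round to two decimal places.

6.55%

Mean R_i = (8.9 + 7.8 + 18.8 − 4.8 + 3.1) / 5 = 6.7600%
Mean R_m = (7.1 + 8.4 + 11.6 − 5.0 + 3.2) / 5 = 5.0600%
Σ(R_i − R̄_i)(R_m − R̄_m) = 209.6820  ⇒  Cov = 209.6820 / 5 = 41.9364
Σ(R_m − R̄_m)² = 162.7520  ⇒  Var(R_m) = 162.7520 / 5 = 32.5504
β = Cov / Var(R_m) = 41.9364 / 32.5504 = 1.2884
E(R) = R_f + β × MRP = 2.41% + 1.2884 × 3.21% = 6.55%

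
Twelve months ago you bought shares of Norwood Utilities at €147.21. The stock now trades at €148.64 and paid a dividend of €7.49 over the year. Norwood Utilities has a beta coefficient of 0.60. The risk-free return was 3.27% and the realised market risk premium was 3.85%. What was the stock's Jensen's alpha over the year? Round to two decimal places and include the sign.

Realised HPR = (P1 + D1 − P0) / P0 = (148.64 + 7.49 − 147.21) / 147.21 = 8.92 / 147.21 = 6.0594%
CAPM required = R_f + β·MRP = 3.27% + 0.60 × 3.85% = 5.5800%
α = realised − required = 6.0594% − 5.5800% = +0.48%

+0.48%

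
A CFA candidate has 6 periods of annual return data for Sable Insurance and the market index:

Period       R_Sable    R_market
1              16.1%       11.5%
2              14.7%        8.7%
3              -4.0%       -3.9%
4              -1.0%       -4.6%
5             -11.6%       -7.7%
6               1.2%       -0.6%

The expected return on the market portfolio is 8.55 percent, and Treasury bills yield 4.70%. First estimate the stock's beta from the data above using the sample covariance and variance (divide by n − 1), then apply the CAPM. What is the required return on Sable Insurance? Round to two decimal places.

Mean R_i = (16.1 + 14.7 − 4.0 − 1.0 − 11.6 + 1.2) / 6 = 2.5667%
Mean R_m = (11.5 + 8.7 − 3.9 − 4.6 − 7.7 − 0.6) / 6 = 0.5667%
Σ(R_i − R̄_i)(R_m − R̄_m) = 413.1133  ⇒  Cov = 413.1133 / 5 = 82.6227
Σ(R_m − R̄_m)² = 302.0333  ⇒  Var(R_m) = 302.0333 / 5 = 60.4067
β = Cov / Var(R_m) = 82.6227 / 60.4067 = 1.3678
MRP = 8.55% − 4.70% = 3.85%
E(R) = R_f + β × MRP = 4.70% + 1.3678 × 3.85% = 9.97%

9.97%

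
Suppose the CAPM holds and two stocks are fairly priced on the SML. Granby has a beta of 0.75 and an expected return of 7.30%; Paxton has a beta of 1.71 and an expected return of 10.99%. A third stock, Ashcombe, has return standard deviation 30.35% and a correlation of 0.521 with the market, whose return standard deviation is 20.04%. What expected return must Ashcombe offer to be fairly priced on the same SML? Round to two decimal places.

MRP = (10.99% − 7.30%) / (1.71 − 0.75) = 3.8438%
R_f = 7.30% − 0.75 × 3.8438% = 4.4172%
β_Ashcombe = ρ·σ_i/σ_m = 0.521 × 30.35 / 20.04 = 0.7890
E(R_Ashcombe) = R_f + β × MRP = 4.4172% + 0.7890 × 3.8438% = 7.45%

7.45%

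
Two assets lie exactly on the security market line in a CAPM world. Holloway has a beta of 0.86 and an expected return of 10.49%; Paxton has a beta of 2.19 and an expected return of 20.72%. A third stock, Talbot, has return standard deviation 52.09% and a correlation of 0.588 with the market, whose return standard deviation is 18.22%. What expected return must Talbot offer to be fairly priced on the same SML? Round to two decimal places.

MRP = (20.72% − 10.49%) / (2.19 − 0.86) = 7.6917%
R_f = 10.49% − 0.86 × 7.6917% = 3.8751%
β_Talbot = ρ·σ_i/σ_m = 0.588 × 52.09 / 18.22 = 1.6811
E(R_Talbot) = R_f + β × MRP = 3.8751% + 1.6811 × 7.6917% = 16.81%

16.81%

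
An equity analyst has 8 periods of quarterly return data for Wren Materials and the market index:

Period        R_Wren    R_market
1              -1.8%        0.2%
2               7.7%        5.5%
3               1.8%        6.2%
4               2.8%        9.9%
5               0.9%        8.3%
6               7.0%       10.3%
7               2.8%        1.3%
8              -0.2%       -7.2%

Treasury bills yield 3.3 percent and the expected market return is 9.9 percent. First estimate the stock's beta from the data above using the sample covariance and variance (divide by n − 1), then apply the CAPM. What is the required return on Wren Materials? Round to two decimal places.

Mean R_i = (-1.8 + 7.7 + 1.8 + 2.8 + 0.9 + 7.0 + 2.8 − 0.2) / 8 = 2.6250%
Mean R_m = (0.2 + 5.5 + 6.2 + 9.9 + 8.3 + 10.3 + 1.3 − 7.2) / 8 = 4.3125%
Σ(R_i − R̄_i)(R_m − R̄_m) = 74.9575  ⇒  Cov = 74.9575 / 7 = 10.7082
Σ(R_m − R̄_m)² = 246.4688  ⇒  Var(R_m) = 246.4688 / 7 = 35.2098
β = Cov / Var(R_m) = 10.7082 / 35.2098 = 0.3041
MRP = 9.9% − 3.3% = 6.60%
E(R) = R_f + β × MRP = 3.3% + 0.3041 × 6.6% = 5.31%

5.31%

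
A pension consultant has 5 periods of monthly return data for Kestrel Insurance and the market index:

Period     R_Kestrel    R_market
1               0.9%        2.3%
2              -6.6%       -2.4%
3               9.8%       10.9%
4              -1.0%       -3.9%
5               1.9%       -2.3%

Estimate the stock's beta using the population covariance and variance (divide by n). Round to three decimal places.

0.819

Mean R_i = (0.9 − 6.6 + 9.8 − 1.0 + 1.9) / 5 = 1.0000%
Mean R_m = (2.3 − 2.4 + 10.9 − 3.9 − 2.3) / 5 = 0.9200%
Σ(R_i − R̄_i)(R_m − R̄_m) = 119.6600  ⇒  Cov = 119.6600 / 5 = 23.9320
Σ(R_m − R̄_m)² = 146.1280  ⇒  Var(R_m) = 146.1280 / 5 = 29.2256
β = Cov / Var(R_m) = 23.9320 / 29.2256 = 0.8189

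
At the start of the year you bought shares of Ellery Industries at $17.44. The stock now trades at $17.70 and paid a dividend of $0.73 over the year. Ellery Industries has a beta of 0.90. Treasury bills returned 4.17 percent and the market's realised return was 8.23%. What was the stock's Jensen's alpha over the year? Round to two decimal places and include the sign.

Realised HPR = (P1 + D1 − P0) / P0 = (17.70 + 0.73 − 17.44) / 17.44 = 0.99 / 17.44 = 5.6766%
MRP = 8.23% − 4.17% = 4.06%
CAPM required = R_f + β·MRP = 4.17% + 0.90 × 4.06% = 7.8240%
α = realised − required = 5.6766% − 7.8240% = -2.15%

-2.15%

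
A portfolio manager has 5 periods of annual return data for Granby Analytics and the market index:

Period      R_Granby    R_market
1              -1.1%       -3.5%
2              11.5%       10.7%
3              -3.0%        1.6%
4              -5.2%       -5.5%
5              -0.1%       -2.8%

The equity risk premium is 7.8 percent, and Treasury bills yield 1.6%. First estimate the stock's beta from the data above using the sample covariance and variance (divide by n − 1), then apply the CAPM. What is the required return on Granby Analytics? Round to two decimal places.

8.63%

Mean R_i = (-1.1 + 11.5 − 3.0 − 5.2 − 0.1) / 5 = 0.4200%
Mean R_m = (-3.5 + 10.7 + 1.6 − 5.5 − 2.8) / 5 = 0.1000%
Σ(R_i − R̄_i)(R_m − R̄_m) = 150.7700  ⇒  Cov = 150.7700 / 4 = 37.6925
Σ(R_m − R̄_m)² = 167.3400  ⇒  Var(R_m) = 167.3400 / 4 = 41.8350
β = Cov / Var(R_m) = 37.6925 / 41.8350 = 0.9010
E(R) = R_f + β × MRP = 1.6% + 0.9010 × 7.8% = 8.63%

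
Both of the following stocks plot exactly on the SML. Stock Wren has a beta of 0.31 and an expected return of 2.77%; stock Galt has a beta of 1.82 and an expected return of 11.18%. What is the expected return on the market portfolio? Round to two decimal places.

Both satisfy E(R) = R_f + β·MRP, so the slope of the SML is
MRP = (11.18% − 2.77%) / (1.82 − 0.31) = 8.41% / 1.51 = 5.5695%
R_f = E(R_Wren) − β_Wren·MRP = 2.77% − 0.31 × 5.5695% = 1.0435%
E(R_m) = R_f + MRP = 1.0435% + 5.5695% = 6.61%

6.61%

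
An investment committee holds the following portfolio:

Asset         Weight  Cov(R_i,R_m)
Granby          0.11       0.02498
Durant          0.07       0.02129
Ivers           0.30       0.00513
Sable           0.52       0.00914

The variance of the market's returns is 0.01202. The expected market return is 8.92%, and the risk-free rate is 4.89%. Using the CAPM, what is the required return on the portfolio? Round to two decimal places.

8.42%

β_Granby = 0.02498 / 0.01202 = 2.0782
β_Durant = 0.02129 / 0.01202 = 1.7712
β_Ivers = 0.00513 / 0.01202 = 0.4268
β_Sable = 0.00914 / 0.01202 = 0.7604
β_P = Σ w_i β_i = 0.11×2.0782 + 0.07×1.7712 + 0.30×0.4268 + 0.52×0.7604 = 0.8760
MRP = 8.92% − 4.89% = 4.03%
E(R_P) = R_f + β_P × MRP = 4.89% + 0.8760 × 4.03% = 8.42%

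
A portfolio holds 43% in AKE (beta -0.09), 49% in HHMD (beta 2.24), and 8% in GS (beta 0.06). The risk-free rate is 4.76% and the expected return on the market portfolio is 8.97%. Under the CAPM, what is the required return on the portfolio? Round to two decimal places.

β_P = Σ w_i β_i = 0.43×-0.09 + 0.49×2.24 + 0.08×0.06 = 1.0637
MRP = 8.97% − 4.76% = 4.21%
E(R_P) = R_f + β_P × MRP = 4.76% + 1.0637 × 4.21% = 9.24%

9.24%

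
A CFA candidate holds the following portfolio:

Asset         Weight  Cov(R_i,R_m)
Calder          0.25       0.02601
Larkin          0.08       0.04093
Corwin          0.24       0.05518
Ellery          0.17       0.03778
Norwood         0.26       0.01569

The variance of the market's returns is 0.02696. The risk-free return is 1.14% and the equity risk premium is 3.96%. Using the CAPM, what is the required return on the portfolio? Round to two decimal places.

β_Calder = 0.02601 / 0.02696 = 0.9648
β_Larkin = 0.04093 / 0.02696 = 1.5182
β_Corwin = 0.05518 / 0.02696 = 2.0467
β_Ellery = 0.03778 / 0.02696 = 1.4013
β_Norwood = 0.01569 / 0.02696 = 0.5820
β_P = Σ w_i β_i = 0.25×0.9648 + 0.08×1.5182 + 0.24×2.0467 + 0.17×1.4013 + 0.26×0.5820 = 1.2434
E(R_P) = R_f + β_P × MRP = 1.14% + 1.2434 × 3.96% = 6.06%

6.06%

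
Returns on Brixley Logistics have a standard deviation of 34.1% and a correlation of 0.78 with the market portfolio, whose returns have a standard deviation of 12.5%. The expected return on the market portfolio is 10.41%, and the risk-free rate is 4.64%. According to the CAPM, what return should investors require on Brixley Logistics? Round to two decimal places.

16.92%

β = ρ × σ_i / σ_m = 0.78 × 34.1% / 12.5% = 2.1278
MRP = 10.41% − 4.64% = 5.77%
E(R) = 4.64% + 2.1278 × 5.77% = 16.92%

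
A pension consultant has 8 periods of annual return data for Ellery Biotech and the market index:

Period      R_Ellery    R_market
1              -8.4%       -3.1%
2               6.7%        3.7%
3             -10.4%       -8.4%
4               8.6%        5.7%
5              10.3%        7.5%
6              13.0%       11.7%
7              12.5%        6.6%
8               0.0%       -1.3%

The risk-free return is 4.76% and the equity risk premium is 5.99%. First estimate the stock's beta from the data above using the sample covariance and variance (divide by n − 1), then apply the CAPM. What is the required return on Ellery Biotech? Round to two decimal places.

12.86%

Mean R_i = (-8.4 + 6.7 − 10.4 + 8.6 + 10.3 + 13.0 + 12.5 + 0.0) / 8 = 4.0375%
Mean R_m = (-3.1 + 3.7 − 8.4 + 5.7 + 7.5 + 11.7 + 6.6 − 1.3) / 8 = 2.8000%
Σ(R_i − R̄_i)(R_m − R̄_m) = 408.6200  ⇒  Cov = 408.6200 / 7 = 58.3743
Σ(R_m − R̄_m)² = 302.0200  ⇒  Var(R_m) = 302.0200 / 7 = 43.1457
β = Cov / Var(R_m) = 58.3743 / 43.1457 = 1.3530
E(R) = R_f + β × MRP = 4.76% + 1.3530 × 5.99% = 12.86%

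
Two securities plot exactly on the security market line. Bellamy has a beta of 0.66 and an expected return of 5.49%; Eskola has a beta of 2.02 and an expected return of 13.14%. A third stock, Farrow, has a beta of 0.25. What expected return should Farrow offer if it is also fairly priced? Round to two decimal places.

3.18%

MRP (SML slope) = (13.14% − 5.49%) / (2.02 − 0.66) = 7.65% / 1.36 = 5.6250%
R_f (intercept) = 5.49% − 0.66 × 5.6250% = 1.7775%
E(R_Farrow) = R_f + β × MRP = 1.7775% + 0.25 × 5.6250% = 3.18%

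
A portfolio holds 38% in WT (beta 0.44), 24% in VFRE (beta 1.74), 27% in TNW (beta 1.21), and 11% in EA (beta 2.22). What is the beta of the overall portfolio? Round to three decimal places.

1.156

β_P = Σ w_i β_i = 0.38×0.44 + 0.24×1.74 + 0.27×1.21 + 0.11×2.22 = 1.1557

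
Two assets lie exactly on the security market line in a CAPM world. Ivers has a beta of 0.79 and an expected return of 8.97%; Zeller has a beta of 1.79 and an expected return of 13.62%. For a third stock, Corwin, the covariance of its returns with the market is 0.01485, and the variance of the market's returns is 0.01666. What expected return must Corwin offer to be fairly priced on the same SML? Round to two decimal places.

9.44%

MRP = (13.62% − 8.97%) / (1.79 − 0.79) = 4.6500%
R_f = 8.97% − 0.79 × 4.6500% = 5.2965%
β_Corwin = Cov / Var(R_m) = 0.01485 / 0.01666 = 0.8914
E(R_Corwin) = R_f + β × MRP = 5.2965% + 0.8914 × 4.6500% = 9.44%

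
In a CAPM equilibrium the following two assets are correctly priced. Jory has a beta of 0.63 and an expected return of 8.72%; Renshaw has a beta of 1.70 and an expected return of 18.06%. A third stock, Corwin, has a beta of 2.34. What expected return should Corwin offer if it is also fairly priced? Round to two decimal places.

23.65%

MRP (SML slope) = (18.06% − 8.72%) / (1.70 − 0.63) = 9.34% / 1.07 = 8.7290%
R_f (intercept) = 8.72% − 0.63 × 8.7290% = 3.2207%
E(R_Corwin) = R_f + β × MRP = 3.2207% + 2.34 × 8.7290% = 23.65%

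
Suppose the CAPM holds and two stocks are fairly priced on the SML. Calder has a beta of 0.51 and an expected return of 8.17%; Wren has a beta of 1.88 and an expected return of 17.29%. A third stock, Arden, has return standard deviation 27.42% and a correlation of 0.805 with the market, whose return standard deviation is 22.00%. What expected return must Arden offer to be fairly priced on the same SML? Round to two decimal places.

11.45%

MRP = (17.29% − 8.17%) / (1.88 − 0.51) = 6.6569%
R_f = 8.17% − 0.51 × 6.6569% = 4.7750%
β_Arden = ρ·σ_i/σ_m = 0.805 × 27.42 / 22.00 = 1.0033
E(R_Arden) = R_f + β × MRP = 4.7750% + 1.0033 × 6.6569% = 11.45%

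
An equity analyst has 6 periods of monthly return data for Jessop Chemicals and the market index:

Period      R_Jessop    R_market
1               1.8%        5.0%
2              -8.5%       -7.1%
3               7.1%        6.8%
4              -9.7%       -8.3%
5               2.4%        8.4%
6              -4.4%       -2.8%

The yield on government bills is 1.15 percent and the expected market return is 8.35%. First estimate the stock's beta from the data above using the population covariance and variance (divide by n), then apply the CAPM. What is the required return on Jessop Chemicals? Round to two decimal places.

Mean R_i = (1.8 − 8.5 + 7.1 − 9.7 + 2.4 − 4.4) / 6 = -1.8833%
Mean R_m = (5.0 − 7.1 + 6.8 − 8.3 + 8.4 − 2.8) / 6 = 0.3333%
Σ(R_i − R̄_i)(R_m − R̄_m) = 234.3867  ⇒  Cov = 234.3867 / 6 = 39.0645
Σ(R_m − R̄_m)² = 268.2733  ⇒  Var(R_m) = 268.2733 / 6 = 44.7122
β = Cov / Var(R_m) = 39.0645 / 44.7122 = 0.8737
MRP = 8.35% − 1.15% = 7.20%
E(R) = R_f + β × MRP = 1.15% + 0.8737 × 7.20% = 7.44%

7.44%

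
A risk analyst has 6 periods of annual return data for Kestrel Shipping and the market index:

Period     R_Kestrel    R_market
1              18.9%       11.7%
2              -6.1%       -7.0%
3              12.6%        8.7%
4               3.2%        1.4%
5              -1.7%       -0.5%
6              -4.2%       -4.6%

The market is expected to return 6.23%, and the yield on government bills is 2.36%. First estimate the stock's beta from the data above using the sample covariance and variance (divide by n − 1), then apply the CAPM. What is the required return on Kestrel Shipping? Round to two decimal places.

Mean R_i = (18.9 − 6.1 + 12.6 + 3.2 − 1.7 − 4.2) / 6 = 3.7833%
Mean R_m = (11.7 − 7.0 + 8.7 + 1.4 − 0.5 − 4.6) / 6 = 1.6167%
Σ(R_i − R̄_i)(R_m − R̄_m) = 361.4017  ⇒  Cov = 361.4017 / 5 = 72.2803
Σ(R_m − R̄_m)² = 269.2683  ⇒  Var(R_m) = 269.2683 / 5 = 53.8537
β = Cov / Var(R_m) = 72.2803 / 53.8537 = 1.3422
MRP = 6.23% − 2.36% = 3.87%
E(R) = R_f + β × MRP = 2.36% + 1.3422 × 3.87% = 7.55%

7.55%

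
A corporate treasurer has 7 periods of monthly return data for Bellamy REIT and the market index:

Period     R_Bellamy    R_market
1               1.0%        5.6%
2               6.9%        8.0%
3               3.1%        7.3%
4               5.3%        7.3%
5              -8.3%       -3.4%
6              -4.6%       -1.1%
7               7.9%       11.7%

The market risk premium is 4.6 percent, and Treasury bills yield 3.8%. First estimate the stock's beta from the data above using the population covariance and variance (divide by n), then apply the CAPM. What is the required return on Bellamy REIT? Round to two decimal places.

8.88%

Mean R_i = (1.0 + 6.9 + 3.1 + 5.3 − 8.3 − 4.6 + 7.9) / 7 = 1.6143%
Mean R_m = (5.6 + 8.0 + 7.3 + 7.3 − 3.4 − 1.1 + 11.7) / 7 = 5.0571%
Σ(R_i − R̄_i)(R_m − R̄_m) = 190.6843  ⇒  Cov = 190.6843 / 7 = 27.2406
Σ(R_m − R̄_m)² = 172.5771  ⇒  Var(R_m) = 172.5771 / 7 = 24.6539
β = Cov / Var(R_m) = 27.2406 / 24.6539 = 1.1049
E(R) = R_f + β × MRP = 3.8% + 1.1049 × 4.6% = 8.88%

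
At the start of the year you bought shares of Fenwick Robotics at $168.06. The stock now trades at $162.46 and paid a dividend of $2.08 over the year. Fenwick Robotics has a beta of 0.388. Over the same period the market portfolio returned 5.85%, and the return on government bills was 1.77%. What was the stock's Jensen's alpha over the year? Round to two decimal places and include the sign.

-5.45%

Realised HPR = (P1 + D1 − P0) / P0 = (162.46 + 2.08 − 168.06) / 168.06 = -3.52 / 168.06 = -2.0945%
MRP = 5.85% − 1.77% = 4.08%
CAPM required = R_f + β·MRP = 1.77% + 0.388 × 4.08% = 3.35304%
α = realised − required = -2.0945% − 3.35304% = -5.45%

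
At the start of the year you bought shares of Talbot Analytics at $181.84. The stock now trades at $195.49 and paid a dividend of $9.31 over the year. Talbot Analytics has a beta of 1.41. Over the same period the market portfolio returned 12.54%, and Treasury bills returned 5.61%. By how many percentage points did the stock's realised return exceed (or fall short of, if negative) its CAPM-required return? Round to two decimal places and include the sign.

Realised HPR = (P1 + D1 − P0) / P0 = (195.49 + 9.31 − 181.84) / 181.84 = 22.96 / 181.84 = 12.6265%
MRP = 12.54% − 5.61% = 6.93%
CAPM required = R_f + β·MRP = 5.61% + 1.41 × 6.93% = 15.3813%
α = realised − required = 12.6265% − 15.3813% = -2.75%

-2.75%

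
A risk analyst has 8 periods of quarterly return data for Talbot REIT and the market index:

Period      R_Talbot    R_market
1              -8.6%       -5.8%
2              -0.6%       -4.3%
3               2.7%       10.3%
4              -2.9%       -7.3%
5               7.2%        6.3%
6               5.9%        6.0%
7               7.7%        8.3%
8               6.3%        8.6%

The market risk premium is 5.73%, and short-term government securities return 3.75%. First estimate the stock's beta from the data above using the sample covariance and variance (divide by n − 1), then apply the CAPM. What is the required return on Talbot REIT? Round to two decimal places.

Mean R_i = (-8.6 − 0.6 + 2.7 − 2.9 + 7.2 + 5.9 + 7.7 + 6.3) / 8 = 2.2125%
Mean R_m = (-5.8 − 4.3 + 10.3 − 7.3 + 6.3 + 6.0 + 8.3 + 8.6) / 8 = 2.7625%
Σ(R_i − R̄_i)(R_m − R̄_m) = 251.3938  ⇒  Cov = 251.3938 / 7 = 35.9134
Σ(R_m − R̄_m)² = 368.9988  ⇒  Var(R_m) = 368.9988 / 7 = 52.7141
β = Cov / Var(R_m) = 35.9134 / 52.7141 = 0.6813
E(R) = R_f + β × MRP = 3.75% + 0.6813 × 5.73% = 7.65%

7.65%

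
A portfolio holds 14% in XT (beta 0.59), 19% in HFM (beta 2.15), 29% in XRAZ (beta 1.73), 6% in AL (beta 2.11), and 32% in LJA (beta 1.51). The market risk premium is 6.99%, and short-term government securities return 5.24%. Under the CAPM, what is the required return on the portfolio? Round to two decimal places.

β_P = Σ w_i β_i = 0.14×0.59 + 0.19×2.15 + 0.29×1.73 + 0.06×2.11 + 0.32×1.51 = 1.6026
E(R_P) = R_f + β_P × MRP = 5.24% + 1.6026 × 6.99% = 16.44%

16.44%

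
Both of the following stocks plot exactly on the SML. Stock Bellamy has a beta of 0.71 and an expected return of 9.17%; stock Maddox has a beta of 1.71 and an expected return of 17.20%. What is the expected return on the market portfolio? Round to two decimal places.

Both satisfy E(R) = R_f + β·MRP, so the slope of the SML is
MRP = (17.20% − 9.17%) / (1.71 − 0.71) = 8.03% / 1.00 = 8.0300%
R_f = E(R_Bellamy) − β_Bellamy·MRP = 9.17% − 0.71 × 8.0300% = 3.4687%
E(R_m) = R_f + MRP = 3.4687% + 8.0300% = 11.50%

11.50%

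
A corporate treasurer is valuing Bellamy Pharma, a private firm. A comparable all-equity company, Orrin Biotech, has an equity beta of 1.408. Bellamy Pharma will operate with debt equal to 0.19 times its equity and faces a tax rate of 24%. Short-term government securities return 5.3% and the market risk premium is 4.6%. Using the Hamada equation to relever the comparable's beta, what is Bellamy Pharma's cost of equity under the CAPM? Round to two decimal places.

β_L = β_U × [1 + (1 − t)(D/E)] = 1.408 × [1 + (1 − 0.24) × 0.19]
    = 1.408 × [1 + 0.76 × 0.19] = 1.408 × 1.1444 = 1.6113
E(R) = R_f + β_L × MRP = 5.3% + 1.6113 × 4.6% = 12.71%

12.71%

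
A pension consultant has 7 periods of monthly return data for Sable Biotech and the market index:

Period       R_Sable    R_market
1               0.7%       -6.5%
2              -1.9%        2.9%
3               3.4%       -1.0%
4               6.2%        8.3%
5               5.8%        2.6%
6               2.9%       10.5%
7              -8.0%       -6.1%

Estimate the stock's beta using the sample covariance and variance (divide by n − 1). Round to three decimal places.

Mean R_i = (0.7 − 1.9 + 3.4 + 6.2 + 5.8 + 2.9 − 8.0) / 7 = 1.3000%
Mean R_m = (-6.5 + 2.9 − 1.0 + 8.3 + 2.6 + 10.5 − 6.1) / 7 = 1.5286%
Σ(R_i − R̄_i)(R_m − R̄_m) = 118.4200  ⇒  Cov = 118.4200 / 6 = 19.7367
Σ(R_m − R̄_m)² = 258.4143  ⇒  Var(R_m) = 258.4143 / 6 = 43.0691
β = Cov / Var(R_m) = 19.7367 / 43.0691 = 0.4583

0.458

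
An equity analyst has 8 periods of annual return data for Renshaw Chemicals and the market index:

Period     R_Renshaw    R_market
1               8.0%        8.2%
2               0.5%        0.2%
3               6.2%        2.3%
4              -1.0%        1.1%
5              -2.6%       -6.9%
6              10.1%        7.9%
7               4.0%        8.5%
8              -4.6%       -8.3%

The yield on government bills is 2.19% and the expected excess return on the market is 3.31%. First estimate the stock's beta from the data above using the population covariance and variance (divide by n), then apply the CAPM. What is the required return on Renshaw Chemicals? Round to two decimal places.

Mean R_i = (8.0 + 0.5 + 6.2 − 1.0 − 2.6 + 10.1 + 4.0 − 4.6) / 8 = 2.5750%
Mean R_m = (8.2 + 0.2 + 2.3 + 1.1 − 6.9 + 7.9 + 8.5 − 8.3) / 8 = 1.6250%
Σ(R_i − R̄_i)(R_m − R̄_m) = 215.2950  ⇒  Cov = 215.2950 / 8 = 26.9119
Σ(R_m − R̄_m)² = 303.8150  ⇒  Var(R_m) = 303.8150 / 8 = 37.9769
β = Cov / Var(R_m) = 26.9119 / 37.9769 = 0.7086
E(R) = R_f + β × MRP = 2.19% + 0.7086 × 3.31% = 4.54%

4.54%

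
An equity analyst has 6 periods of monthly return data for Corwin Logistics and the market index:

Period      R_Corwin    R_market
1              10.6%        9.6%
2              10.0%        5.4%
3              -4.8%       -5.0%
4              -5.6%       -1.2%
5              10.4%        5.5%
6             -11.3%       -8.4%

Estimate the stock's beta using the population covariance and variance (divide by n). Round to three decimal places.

1.357

Mean R_i = (10.6 + 10.0 − 4.8 − 5.6 + 10.4 − 11.3) / 6 = 1.5500%
Mean R_m = (9.6 + 5.4 − 5.0 − 1.2 + 5.5 − 8.4) / 6 = 0.9833%
Σ(R_i − R̄_i)(R_m − R̄_m) = 329.4550  ⇒  Cov = 329.4550 / 6 = 54.9092
Σ(R_m − R̄_m)² = 242.7683  ⇒  Var(R_m) = 242.7683 / 6 = 40.4614
β = Cov / Var(R_m) = 54.9092 / 40.4614 = 1.3571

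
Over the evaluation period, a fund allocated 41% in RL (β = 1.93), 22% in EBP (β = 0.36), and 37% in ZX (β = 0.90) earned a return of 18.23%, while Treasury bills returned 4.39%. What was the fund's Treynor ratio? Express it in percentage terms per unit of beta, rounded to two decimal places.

11.50%

β_P = 0.41×1.93 + 0.22×0.36 + 0.37×0.90 = 1.2035
Treynor = (R_P − R_f) / β_P = (18.23% − 4.39%) / 1.2035 = 13.84% / 1.2035 = 11.50%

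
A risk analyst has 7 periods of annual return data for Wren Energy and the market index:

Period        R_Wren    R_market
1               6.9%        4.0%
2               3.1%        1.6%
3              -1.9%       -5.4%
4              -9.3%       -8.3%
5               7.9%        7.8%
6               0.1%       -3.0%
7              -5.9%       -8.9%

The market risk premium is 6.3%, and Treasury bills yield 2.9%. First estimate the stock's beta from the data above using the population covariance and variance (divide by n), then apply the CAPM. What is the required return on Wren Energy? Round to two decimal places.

Mean R_i = (6.9 + 3.1 − 1.9 − 9.3 + 7.9 + 0.1 − 5.9) / 7 = 0.1286%
Mean R_m = (4.0 + 1.6 − 5.4 − 8.3 + 7.8 − 3.0 − 8.9) / 7 = -1.7429%
Σ(R_i − R̄_i)(R_m − R̄_m) = 235.4086  ⇒  Cov = 235.4086 / 7 = 33.6298
Σ(R_m − R̄_m)² = 244.3971  ⇒  Var(R_m) = 244.3971 / 7 = 34.9139
β = Cov / Var(R_m) = 33.6298 / 34.9139 = 0.9632
E(R) = R_f + β × MRP = 2.9% + 0.9632 × 6.3% = 8.97%

8.97%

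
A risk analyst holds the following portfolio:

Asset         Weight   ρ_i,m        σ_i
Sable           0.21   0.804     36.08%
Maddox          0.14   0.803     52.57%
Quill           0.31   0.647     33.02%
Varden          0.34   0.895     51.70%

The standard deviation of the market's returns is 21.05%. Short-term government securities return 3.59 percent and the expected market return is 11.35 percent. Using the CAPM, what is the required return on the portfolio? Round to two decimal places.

β_Sable = 0.804 × 36.08% / 21.05% = 1.3781
β_Maddox = 0.803 × 52.57% / 21.05% = 2.0054
β_Quill = 0.647 × 33.02% / 21.05% = 1.0149
β_Varden = 0.895 × 51.70% / 21.05% = 2.1982
β_P = Σ w_i β_i = 0.21×1.3781 + 0.14×2.0054 + 0.31×1.0149 + 0.34×2.1982 = 1.6322
MRP = 11.35% − 3.59% = 7.76%
E(R_P) = R_f + β_P × MRP = 3.59% + 1.6322 × 7.76% = 16.26%

16.26%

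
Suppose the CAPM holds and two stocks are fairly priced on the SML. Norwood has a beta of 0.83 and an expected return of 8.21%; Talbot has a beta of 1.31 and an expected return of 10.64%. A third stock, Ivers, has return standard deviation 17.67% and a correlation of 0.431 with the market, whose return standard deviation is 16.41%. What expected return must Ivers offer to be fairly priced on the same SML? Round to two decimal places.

MRP = (10.64% − 8.21%) / (1.31 − 0.83) = 5.0625%
R_f = 8.21% − 0.83 × 5.0625% = 4.0081%
β_Ivers = ρ·σ_i/σ_m = 0.431 × 17.67 / 16.41 = 0.4641
E(R_Ivers) = R_f + β × MRP = 4.0081% + 0.4641 × 5.0625% = 6.36%

6.36%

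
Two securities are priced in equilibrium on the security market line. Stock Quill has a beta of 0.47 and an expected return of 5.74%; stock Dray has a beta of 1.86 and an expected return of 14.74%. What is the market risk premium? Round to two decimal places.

Both satisfy E(R) = R_f + β·MRP, so the slope of the SML is
MRP = (14.74% − 5.74%) / (1.86 − 0.47) = 9.00% / 1.39 = 6.4748%

6.47%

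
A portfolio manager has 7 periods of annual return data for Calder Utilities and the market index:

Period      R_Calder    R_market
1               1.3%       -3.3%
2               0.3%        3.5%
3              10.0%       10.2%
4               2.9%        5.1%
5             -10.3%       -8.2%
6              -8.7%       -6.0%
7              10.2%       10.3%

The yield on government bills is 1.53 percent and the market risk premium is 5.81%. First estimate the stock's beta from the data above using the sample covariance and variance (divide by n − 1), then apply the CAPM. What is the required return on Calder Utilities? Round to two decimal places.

Mean R_i = (1.3 + 0.3 + 10.0 + 2.9 − 10.3 − 8.7 + 10.2) / 7 = 0.8143%
Mean R_m = (-3.3 + 3.5 + 10.2 + 5.1 − 8.2 − 6.0 + 10.3) / 7 = 1.6571%
Σ(R_i − R̄_i)(R_m − R̄_m) = 345.8243  ⇒  Cov = 345.8243 / 6 = 57.6374
Σ(R_m − R̄_m)² = 343.2971  ⇒  Var(R_m) = 343.2971 / 6 = 57.2162
β = Cov / Var(R_m) = 57.6374 / 57.2162 = 1.0074
E(R) = R_f + β × MRP = 1.53% + 1.0074 × 5.81% = 7.38%

7.38%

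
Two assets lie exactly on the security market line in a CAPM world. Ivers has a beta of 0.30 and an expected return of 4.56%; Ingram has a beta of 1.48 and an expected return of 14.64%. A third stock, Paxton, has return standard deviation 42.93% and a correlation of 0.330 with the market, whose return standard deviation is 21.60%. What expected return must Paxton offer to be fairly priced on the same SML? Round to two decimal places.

7.60%

MRP = (14.64% − 4.56%) / (1.48 − 0.30) = 8.5424%
R_f = 4.56% − 0.30 × 8.5424% = 1.9973%
β_Paxton = ρ·σ_i/σ_m = 0.330 × 42.93 / 21.60 = 0.6559
E(R_Paxton) = R_f + β × MRP = 1.9973% + 0.6559 × 8.5424% = 7.60%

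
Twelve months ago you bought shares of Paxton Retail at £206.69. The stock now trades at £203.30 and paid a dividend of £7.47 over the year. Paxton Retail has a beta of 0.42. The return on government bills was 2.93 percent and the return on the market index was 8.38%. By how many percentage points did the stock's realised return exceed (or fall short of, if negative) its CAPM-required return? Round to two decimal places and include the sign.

-3.25%

Realised HPR = (P1 + D1 − P0) / P0 = (203.30 + 7.47 − 206.69) / 206.69 = 4.08 / 206.69 = 1.9740%
MRP = 8.38% − 2.93% = 5.45%
CAPM required = R_f + β·MRP = 2.93% + 0.42 × 5.45% = 5.2190%
α = realised − required = 1.9740% − 5.2190% = -3.25%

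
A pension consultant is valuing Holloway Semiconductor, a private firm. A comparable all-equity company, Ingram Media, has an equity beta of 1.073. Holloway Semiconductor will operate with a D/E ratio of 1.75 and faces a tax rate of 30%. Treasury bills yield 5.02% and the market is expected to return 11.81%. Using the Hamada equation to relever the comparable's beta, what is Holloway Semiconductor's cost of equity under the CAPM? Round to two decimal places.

21.23%

β_L = β_U × [1 + (1 − t)(D/E)] = 1.073 × [1 + (1 − 0.30) × 1.75]
    = 1.073 × [1 + 0.70 × 1.75] = 1.073 × 2.2250 = 2.3874
MRP = 11.81% − 5.02% = 6.79%
E(R) = R_f + β_L × MRP = 5.02% + 2.3874 × 6.79% = 21.23%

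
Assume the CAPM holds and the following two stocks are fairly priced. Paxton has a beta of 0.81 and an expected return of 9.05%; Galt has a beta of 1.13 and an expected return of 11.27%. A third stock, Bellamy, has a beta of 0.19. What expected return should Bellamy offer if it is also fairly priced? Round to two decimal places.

4.75%

MRP (SML slope) = (11.27% − 9.05%) / (1.13 − 0.81) = 2.22% / 0.32 = 6.9375%
R_f (intercept) = 9.05% − 0.81 × 6.9375% = 3.4306%
E(R_Bellamy) = R_f + β × MRP = 3.4306% + 0.19 × 6.9375% = 4.75%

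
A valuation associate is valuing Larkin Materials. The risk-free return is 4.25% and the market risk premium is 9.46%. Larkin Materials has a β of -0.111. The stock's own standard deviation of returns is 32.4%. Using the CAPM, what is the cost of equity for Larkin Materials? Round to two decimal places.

E(R) = R_f + β × MRP = 4.25% + -0.111 × 9.46% = 3.20%

3.20%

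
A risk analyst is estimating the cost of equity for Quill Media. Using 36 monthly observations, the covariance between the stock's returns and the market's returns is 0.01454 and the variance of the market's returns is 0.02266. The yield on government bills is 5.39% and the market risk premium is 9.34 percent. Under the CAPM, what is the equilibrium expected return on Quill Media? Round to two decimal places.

11.38%

β = Cov(R_i, R_m) / Var(R_m) = 0.01454 / 0.02266 = 0.6417
E(R) = R_f + β × MRP = 5.39% + 0.6417 × 9.34% = 11.38%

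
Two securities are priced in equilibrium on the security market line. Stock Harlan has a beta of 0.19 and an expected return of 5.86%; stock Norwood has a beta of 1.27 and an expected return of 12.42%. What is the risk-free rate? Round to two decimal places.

Both satisfy E(R) = R_f + β·MRP, so the slope of the SML is
MRP = (12.42% − 5.86%) / (1.27 − 0.19) = 6.56% / 1.08 = 6.0741%
R_f = E(R_Harlan) − β_Harlan·MRP = 5.86% − 0.19 × 6.0741% = 4.7059%

4.71%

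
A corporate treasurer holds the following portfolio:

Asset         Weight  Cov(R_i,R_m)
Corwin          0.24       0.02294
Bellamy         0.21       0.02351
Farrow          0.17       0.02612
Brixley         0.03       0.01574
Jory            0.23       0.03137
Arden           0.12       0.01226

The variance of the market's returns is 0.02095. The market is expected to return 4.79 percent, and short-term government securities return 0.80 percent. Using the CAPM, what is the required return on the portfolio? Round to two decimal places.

β_Corwin = 0.02294 / 0.02095 = 1.0950
β_Bellamy = 0.02351 / 0.02095 = 1.1222
β_Farrow = 0.02612 / 0.02095 = 1.2468
β_Brixley = 0.01574 / 0.02095 = 0.7513
β_Jory = 0.03137 / 0.02095 = 1.4974
β_Arden = 0.01226 / 0.02095 = 0.5852
β_P = Σ w_i β_i = 0.24×1.0950 + 0.21×1.1222 + 0.17×1.2468 + 0.03×0.7513 + 0.23×1.4974 + 0.12×0.5852 = 1.1476
MRP = 4.79% − 0.80% = 3.99%
E(R_P) = R_f + β_P × MRP = 0.80% + 1.1476 × 3.99% = 5.38%

5.38%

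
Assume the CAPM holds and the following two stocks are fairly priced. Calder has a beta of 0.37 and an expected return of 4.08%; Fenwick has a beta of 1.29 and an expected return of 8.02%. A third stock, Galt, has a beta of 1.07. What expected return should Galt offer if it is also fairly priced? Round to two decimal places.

7.08%

MRP (SML slope) = (8.02% − 4.08%) / (1.29 − 0.37) = 3.94% / 0.92 = 4.2826%
R_f (intercept) = 4.08% − 0.37 × 4.2826% = 2.4954%
E(R_Galt) = R_f + β × MRP = 2.4954% + 1.07 × 4.2826% = 7.08%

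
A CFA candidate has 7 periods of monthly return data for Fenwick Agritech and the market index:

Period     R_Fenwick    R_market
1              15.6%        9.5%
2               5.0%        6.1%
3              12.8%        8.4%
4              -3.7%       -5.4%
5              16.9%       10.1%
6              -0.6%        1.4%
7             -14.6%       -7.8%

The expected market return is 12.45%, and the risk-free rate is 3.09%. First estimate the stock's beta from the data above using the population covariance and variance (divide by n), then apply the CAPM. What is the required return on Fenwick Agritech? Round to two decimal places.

17.38%

Mean R_i = (15.6 + 5.0 + 12.8 − 3.7 + 16.9 − 0.6 − 14.6) / 7 = 4.4857%
Mean R_m = (9.5 + 6.1 + 8.4 − 5.4 + 10.1 + 1.4 − 7.8) / 7 = 3.1857%
Σ(R_i − R̄_i)(R_m − R̄_m) = 489.8986  ⇒  Cov = 489.8986 / 7 = 69.9855
Σ(R_m − R̄_m)² = 320.9486  ⇒  Var(R_m) = 320.9486 / 7 = 45.8498
β = Cov / Var(R_m) = 69.9855 / 45.8498 = 1.5264
MRP = 12.45% − 3.09% = 9.36%
E(R) = R_f + β × MRP = 3.09% + 1.5264 × 9.36% = 17.38%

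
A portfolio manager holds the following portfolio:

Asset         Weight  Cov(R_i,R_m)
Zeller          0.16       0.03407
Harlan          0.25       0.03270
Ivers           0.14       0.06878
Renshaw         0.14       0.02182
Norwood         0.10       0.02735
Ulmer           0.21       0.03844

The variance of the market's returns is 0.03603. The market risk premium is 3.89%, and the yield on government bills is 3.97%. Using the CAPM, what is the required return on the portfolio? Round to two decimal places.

β_Zeller = 0.03407 / 0.03603 = 0.9456
β_Harlan = 0.03270 / 0.03603 = 0.9076
β_Ivers = 0.06878 / 0.03603 = 1.9090
β_Renshaw = 0.02182 / 0.03603 = 0.6056
β_Norwood = 0.02735 / 0.03603 = 0.7591
β_Ulmer = 0.03844 / 0.03603 = 1.0669
β_P = Σ w_i β_i = 0.16×0.9456 + 0.25×0.9076 + 0.14×1.9090 + 0.14×0.6056 + 0.10×0.7591 + 0.21×1.0669 = 1.0302
E(R_P) = R_f + β_P × MRP = 3.97% + 1.0302 × 3.89% = 7.98%

7.98%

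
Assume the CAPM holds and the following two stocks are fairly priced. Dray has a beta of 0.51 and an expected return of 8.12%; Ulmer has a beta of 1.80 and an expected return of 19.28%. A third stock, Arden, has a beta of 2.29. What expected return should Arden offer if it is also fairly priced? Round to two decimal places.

MRP (SML slope) = (19.28% − 8.12%) / (1.80 − 0.51) = 11.16% / 1.29 = 8.6512%
R_f (intercept) = 8.12% − 0.51 × 8.6512% = 3.7079%
E(R_Arden) = R_f + β × MRP = 3.7079% + 2.29 × 8.6512% = 23.52%

23.52%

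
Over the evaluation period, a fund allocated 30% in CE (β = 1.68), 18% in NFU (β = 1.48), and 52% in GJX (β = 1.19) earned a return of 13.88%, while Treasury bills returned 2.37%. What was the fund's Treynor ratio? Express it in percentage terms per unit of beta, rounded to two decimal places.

8.29%

β_P = 0.30×1.68 + 0.18×1.48 + 0.52×1.19 = 1.3892
Treynor = (R_P − R_f) / β_P = (13.88% − 2.37%) / 1.3892 = 11.51% / 1.3892 = 8.29%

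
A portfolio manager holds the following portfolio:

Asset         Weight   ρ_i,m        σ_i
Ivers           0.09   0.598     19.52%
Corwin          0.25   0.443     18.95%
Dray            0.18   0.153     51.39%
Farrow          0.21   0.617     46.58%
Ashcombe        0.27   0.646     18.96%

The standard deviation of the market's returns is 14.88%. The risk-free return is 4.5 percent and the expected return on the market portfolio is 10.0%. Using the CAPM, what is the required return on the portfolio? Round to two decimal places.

β_Ivers = 0.598 × 19.52% / 14.88% = 0.7845
β_Corwin = 0.443 × 18.95% / 14.88% = 0.5642
β_Dray = 0.153 × 51.39% / 14.88% = 0.5284
β_Farrow = 0.617 × 46.58% / 14.88% = 1.9314
β_Ashcombe = 0.646 × 18.96% / 14.88% = 0.8231
β_P = Σ w_i β_i = 0.09×0.7845 + 0.25×0.5642 + 0.18×0.5284 + 0.21×1.9314 + 0.27×0.8231 = 0.9346
MRP = 10.0% − 4.5% = 5.50%
E(R_P) = R_f + β_P × MRP = 4.5% + 0.9346 × 5.5% = 9.64%

9.64%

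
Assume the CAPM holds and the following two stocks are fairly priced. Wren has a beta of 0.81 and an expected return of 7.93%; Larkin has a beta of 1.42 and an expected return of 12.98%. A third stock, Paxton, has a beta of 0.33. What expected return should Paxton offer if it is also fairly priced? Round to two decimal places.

MRP (SML slope) = (12.98% − 7.93%) / (1.42 − 0.81) = 5.05% / 0.61 = 8.2787%
R_f (intercept) = 7.93% − 0.81 × 8.2787% = 1.2243%
E(R_Paxton) = R_f + β × MRP = 1.2243% + 0.33 × 8.2787% = 3.96%

3.96%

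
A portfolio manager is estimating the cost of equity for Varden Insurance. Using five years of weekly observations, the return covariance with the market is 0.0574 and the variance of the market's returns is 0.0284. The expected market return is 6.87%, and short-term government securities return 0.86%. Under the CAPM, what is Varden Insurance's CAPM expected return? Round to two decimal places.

β = Cov(R_i, R_m) / Var(R_m) = 0.0574 / 0.0284 = 2.0211
MRP = 6.87% − 0.86% = 6.01%
E(R) = R_f + β × MRP = 0.86% + 2.0211 × 6.01% = 13.01%

13.01%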